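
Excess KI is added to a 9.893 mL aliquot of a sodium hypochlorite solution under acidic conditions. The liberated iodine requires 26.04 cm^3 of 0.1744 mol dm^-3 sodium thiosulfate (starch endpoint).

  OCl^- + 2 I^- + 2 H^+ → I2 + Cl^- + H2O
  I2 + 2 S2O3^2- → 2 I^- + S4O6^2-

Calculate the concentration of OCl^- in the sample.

0.2295 mol/L

n(S2O3^2-) = 0.02604 × 0.1744 = 4.541 × 10^-3 mol
n(I2) = n(S2O3^2-)/2 = 2.271 × 10^-3 mol
n(OCl^-) in the aliquot = 2.271 × 10^-3 mol (1:1 ratio)
[OCl^-] = 2.271 × 10^-3 / 0.009893 = 0.2295 mol/L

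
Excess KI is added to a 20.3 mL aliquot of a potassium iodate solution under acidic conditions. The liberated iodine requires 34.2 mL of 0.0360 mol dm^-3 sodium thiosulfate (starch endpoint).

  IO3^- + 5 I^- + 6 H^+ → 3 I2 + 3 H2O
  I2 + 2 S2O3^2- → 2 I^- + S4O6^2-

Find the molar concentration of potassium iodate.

0.0101 mol/L

n(S2O3^2-) = 0.0342 × 0.0360 = 1.23 × 10^-3 mol
n(I2) = n(S2O3^2-)/2 = 6.16 × 10^-4 mol
From the 1:3 ratio, n(IO3^-) in the aliquot = 1/3 × 6.16 × 10^-4 = 2.05 × 10^-4 mol
[IO3^-] = 2.05 × 10^-4 / 0.0203 = 0.0101 mol/L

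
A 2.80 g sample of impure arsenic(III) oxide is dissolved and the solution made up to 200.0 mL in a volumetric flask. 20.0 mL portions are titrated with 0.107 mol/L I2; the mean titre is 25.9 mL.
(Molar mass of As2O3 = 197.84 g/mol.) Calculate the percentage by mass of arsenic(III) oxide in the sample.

As2O3 + 2 I2 + 2 H2O → As2O5 + 4 HI
n(I2) per titration = 0.0259 × 0.107 = 2.77 × 10^-3 mol
From the 1:2 ratio, n(As2O3) in each aliquot = 1/2 × 2.77 × 10^-3 = 1.39 × 10^-3 mol
n(As2O3) in the whole flask = 1.39 × 10^-3 × 200.0/20.0 = 0.0139 mol
mass of As2O3 = 0.0139 × 197.84 = 2.74 g
% As2O3 = 2.74 / 2.80 × 100 = 97.9 %

97.9 %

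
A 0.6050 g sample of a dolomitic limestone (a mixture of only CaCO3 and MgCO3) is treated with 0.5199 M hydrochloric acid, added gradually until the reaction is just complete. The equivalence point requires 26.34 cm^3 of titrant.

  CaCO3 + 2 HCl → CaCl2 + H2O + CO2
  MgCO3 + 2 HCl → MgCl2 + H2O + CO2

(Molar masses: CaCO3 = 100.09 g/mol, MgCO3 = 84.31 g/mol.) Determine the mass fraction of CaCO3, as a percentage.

n(HCl) = 0.02634 × 0.5199 = 0.01369 mol
Let x = n(CaCO3), y = n(MgCO3).
Titrant: 2x + 2y = 0.01369;  mass: 100.09x + 84.31y = 0.6050
Solving, x = 1.757 × 10^-3 mol, y = 5.090 × 10^-3 mol
mass of CaCO3 = 1.757 × 10^-3 × 100.09 = 0.1758 g
% CaCO3 = 0.1758 / 0.6050 × 100 = 29.06 %

29.06 %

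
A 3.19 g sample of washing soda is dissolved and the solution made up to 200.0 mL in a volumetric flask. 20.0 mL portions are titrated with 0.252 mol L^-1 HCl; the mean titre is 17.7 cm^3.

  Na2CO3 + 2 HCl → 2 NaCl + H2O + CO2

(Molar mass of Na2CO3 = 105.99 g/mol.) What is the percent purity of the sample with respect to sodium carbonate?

n(HCl) per titration = 0.0177 × 0.252 = 4.46 × 10^-3 mol
From the 1:2 ratio, n(Na2CO3) in each aliquot = 1/2 × 4.46 × 10^-3 = 2.23 × 10^-3 mol
n(Na2CO3) in the whole flask = 2.23 × 10^-3 × 200.0/20.0 = 0.0223 mol
mass of Na2CO3 = 0.0223 × 105.99 = 2.36 g
% Na2CO3 = 2.36 / 3.19 × 100 = 74.1 %

74.1 %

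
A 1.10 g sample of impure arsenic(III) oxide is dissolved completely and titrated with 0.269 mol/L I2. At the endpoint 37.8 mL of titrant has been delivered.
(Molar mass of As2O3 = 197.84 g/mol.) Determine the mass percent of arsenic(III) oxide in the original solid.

As2O3 + 2 I2 + 2 H2O → As2O5 + 4 HI
n(I2) = 0.0378 L × 0.269 mol/L = 0.0102 mol
From the 1:2 ratio, n(As2O3) = 1/2 × 0.0102 = 5.08 × 10^-3 mol
mass of As2O3 = 5.08 × 10^-3 × 197.84 g/mol = 1.01 g
% As2O3 = 1.01 / 1.10 × 100 = 91.4 %

91.4 %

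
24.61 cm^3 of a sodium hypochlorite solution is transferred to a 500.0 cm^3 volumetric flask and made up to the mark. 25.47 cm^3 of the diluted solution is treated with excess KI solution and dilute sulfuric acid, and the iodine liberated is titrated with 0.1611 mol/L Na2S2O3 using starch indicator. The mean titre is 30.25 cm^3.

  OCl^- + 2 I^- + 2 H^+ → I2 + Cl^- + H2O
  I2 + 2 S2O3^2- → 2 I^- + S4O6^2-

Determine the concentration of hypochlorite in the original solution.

n(S2O3^2-) = 0.03025 × 0.1611 = 4.873 × 10^-3 mol
n(I2) = n(S2O3^2-)/2 = 2.437 × 10^-3 mol
n(OCl^-) in the aliquot = 2.437 × 10^-3 mol (1:1 ratio)
[OCl^-]_dilute = 2.437 × 10^-3 / 0.02547 = 0.09567 mol/L
[OCl^-]_original = 0.09567 × 500.0/24.61 = 1.944 mol/L

1.944 mol/L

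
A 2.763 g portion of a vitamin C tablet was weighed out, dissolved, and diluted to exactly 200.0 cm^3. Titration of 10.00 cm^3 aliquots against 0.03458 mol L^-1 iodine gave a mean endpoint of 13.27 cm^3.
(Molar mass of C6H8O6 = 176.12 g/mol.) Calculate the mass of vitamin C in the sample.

C6H8O6 + I2 → C6H6O6 + 2 HI
n(I2) per titration = 0.01327 × 0.03458 = 4.589 × 10^-4 mol
n(C6H8O6) in each aliquot = 4.589 × 10^-4 mol (1:1 ratio)
n(C6H8O6) in the whole flask = 4.589 × 10^-4 × 200.0/10.00 = 9.178 × 10^-3 mol
mass of C6H8O6 = 9.178 × 10^-3 × 176.12 = 1.616 g

1.616 g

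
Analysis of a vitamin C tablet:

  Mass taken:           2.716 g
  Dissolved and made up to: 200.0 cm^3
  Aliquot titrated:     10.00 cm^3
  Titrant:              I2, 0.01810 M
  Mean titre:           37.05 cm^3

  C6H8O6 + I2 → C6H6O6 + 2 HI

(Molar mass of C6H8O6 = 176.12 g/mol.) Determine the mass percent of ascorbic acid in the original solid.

86.97 %

n(I2) per titration = 0.03705 × 0.01810 = 6.706 × 10^-4 mol
n(C6H8O6) in each aliquot = 6.706 × 10^-4 mol (1:1 ratio)
n(C6H8O6) in the whole flask = 6.706 × 10^-4 × 200.0/10.00 = 0.01341 mol
mass of C6H8O6 = 0.01341 × 176.12 = 2.362 g
% C6H8O6 = 2.362 / 2.716 × 100 = 86.97 %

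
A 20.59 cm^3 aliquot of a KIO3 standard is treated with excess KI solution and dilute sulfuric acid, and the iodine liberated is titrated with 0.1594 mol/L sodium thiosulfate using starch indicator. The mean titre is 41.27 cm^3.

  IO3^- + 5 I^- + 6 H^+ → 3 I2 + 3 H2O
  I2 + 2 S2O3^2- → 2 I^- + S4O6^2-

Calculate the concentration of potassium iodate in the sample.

0.05325 mol/L

n(S2O3^2-) = 0.04127 × 0.1594 = 6.578 × 10^-3 mol
n(I2) = n(S2O3^2-)/2 = 3.289 × 10^-3 mol
From the 1:3 ratio, n(IO3^-) in the aliquot = 1/3 × 3.289 × 10^-3 = 1.096 × 10^-3 mol
[IO3^-] = 1.096 × 10^-3 / 0.02059 = 0.05325 mol/L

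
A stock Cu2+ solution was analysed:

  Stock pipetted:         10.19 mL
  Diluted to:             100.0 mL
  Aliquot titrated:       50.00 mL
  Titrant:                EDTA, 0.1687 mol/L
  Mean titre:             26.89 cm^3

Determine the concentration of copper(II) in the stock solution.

0.8904 mol/L

Cu^2+ + EDTA^4- → [Cu(EDTA)]^2-
n(EDTA) = 0.02689 × 0.1687 = 4.536 × 10^-3 mol
n(Cu2+) in the aliquot = 4.536 × 10^-3 mol (1:1 ratio)
[Cu2+]_dilute = 4.536 × 10^-3 / 0.05000 = 0.09073 mol/L
Dilution factor = 100.0 / 10.19 = 9.814
[Cu2+]_stock = 0.09073 × 9.814 = 0.8904 mol/L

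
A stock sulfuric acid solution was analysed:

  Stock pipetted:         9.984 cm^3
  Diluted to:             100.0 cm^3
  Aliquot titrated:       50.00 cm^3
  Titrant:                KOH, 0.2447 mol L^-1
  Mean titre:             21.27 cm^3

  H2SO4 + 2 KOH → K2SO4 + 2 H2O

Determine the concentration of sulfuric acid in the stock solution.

n(KOH) = 0.02127 × 0.2447 = 5.205 × 10^-3 mol
From the 1:2 ratio, n(H2SO4) in the aliquot = 1/2 × 5.205 × 10^-3 = 2.602 × 10^-3 mol
[H2SO4]_dilute = 2.602 × 10^-3 / 0.05000 = 0.05205 mol/L
Dilution factor = 100.0 / 9.984 = 10.02
[H2SO4]_stock = 0.05205 × 10.02 = 0.5213 mol/L

0.5213 mol/L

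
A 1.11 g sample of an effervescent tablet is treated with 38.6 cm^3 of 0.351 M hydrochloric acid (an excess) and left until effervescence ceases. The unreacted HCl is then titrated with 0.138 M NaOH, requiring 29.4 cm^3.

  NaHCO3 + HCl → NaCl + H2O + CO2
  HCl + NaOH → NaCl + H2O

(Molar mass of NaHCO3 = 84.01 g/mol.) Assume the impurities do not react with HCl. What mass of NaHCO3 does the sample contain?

n(HCl) added = 0.0386 × 0.351 = 0.0135 mol
n(NaOH) used in back-titration = 0.0294 × 0.138 = 4.06 × 10^-3 mol
n(HCl) left over = 4.06 × 10^-3 mol (1:1 ratio)
n(HCl) consumed by analyte = 0.0135 − 4.06 × 10^-3 = 9.49 × 10^-3 mol
n(NaHCO3) = 9.49 × 10^-3 mol (1:1 ratio)
mass of NaHCO3 = 9.49 × 10^-3 × 84.01 = 0.797 g

0.797 g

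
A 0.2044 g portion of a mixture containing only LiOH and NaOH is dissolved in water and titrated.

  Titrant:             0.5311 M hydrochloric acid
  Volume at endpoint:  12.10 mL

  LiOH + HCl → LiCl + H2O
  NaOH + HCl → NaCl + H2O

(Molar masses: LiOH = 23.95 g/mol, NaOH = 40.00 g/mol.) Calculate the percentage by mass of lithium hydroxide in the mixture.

n(HCl) = 0.01210 × 0.5311 = 6.426 × 10^-3 mol
Let x = n(LiOH), y = n(NaOH).
Titrant: 1x + 1y = 6.426 × 10^-3;  mass: 23.95x + 40.00y = 0.2044
Solving, x = 3.281 × 10^-3 mol, y = 3.146 × 10^-3 mol
mass of LiOH = 3.281 × 10^-3 × 23.95 = 0.07857 g
% LiOH = 0.07857 / 0.2044 × 100 = 38.44 %

38.44 %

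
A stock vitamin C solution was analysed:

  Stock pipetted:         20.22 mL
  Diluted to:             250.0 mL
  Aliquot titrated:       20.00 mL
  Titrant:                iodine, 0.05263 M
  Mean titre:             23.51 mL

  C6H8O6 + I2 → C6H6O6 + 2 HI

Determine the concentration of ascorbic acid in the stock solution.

0.7649 M

n(I2) = 0.02351 × 0.05263 = 1.237 × 10^-3 mol
n(C6H8O6) in the aliquot = 1.237 × 10^-3 mol (1:1 ratio)
[C6H8O6]_dilute = 1.237 × 10^-3 / 0.02000 = 0.06187 mol/L
Dilution factor = 250.0 / 20.22 = 12.36
[C6H8O6]_stock = 0.06187 × 12.36 = 0.7649 mol/L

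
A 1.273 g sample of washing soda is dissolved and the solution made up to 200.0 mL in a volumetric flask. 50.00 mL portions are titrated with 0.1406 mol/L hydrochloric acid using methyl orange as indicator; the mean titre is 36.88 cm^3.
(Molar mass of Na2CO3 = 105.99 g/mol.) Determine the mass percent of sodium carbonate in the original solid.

Na2CO3 + 2 HCl → 2 NaCl + H2O + CO2
n(HCl) per titration = 0.03688 × 0.1406 = 5.185 × 10^-3 mol
From the 1:2 ratio, n(Na2CO3) in each aliquot = 1/2 × 5.185 × 10^-3 = 2.593 × 10^-3 mol
n(Na2CO3) in the whole flask = 2.593 × 10^-3 × 200.0/50.00 = 0.01037 mol
mass of Na2CO3 = 0.01037 × 105.99 = 1.099 g
% Na2CO3 = 1.099 / 1.273 × 100 = 86.35 %

86.35 %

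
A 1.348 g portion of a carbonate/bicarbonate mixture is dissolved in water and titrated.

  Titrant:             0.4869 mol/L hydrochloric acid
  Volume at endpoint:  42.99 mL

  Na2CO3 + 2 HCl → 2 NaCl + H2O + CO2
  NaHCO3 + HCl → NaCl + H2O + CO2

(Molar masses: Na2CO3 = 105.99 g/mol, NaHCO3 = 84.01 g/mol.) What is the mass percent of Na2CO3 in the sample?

n(HCl) = 0.04299 × 0.4869 = 0.02093 mol
Let x = n(Na2CO3), y = n(NaHCO3).
Titrant: 2x + 1y = 0.02093;  mass: 105.99x + 84.01y = 1.348
Solving, x = 6.617 × 10^-3 mol, y = 7.697 × 10^-3 mol
mass of Na2CO3 = 6.617 × 10^-3 × 105.99 = 0.7014 g
% Na2CO3 = 0.7014 / 1.348 × 100 = 52.03 %

52.03 %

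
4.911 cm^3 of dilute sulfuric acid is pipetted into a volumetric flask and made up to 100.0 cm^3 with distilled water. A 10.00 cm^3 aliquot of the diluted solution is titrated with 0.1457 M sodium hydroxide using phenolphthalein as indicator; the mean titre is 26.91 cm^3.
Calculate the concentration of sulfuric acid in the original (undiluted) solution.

3.992 M

H2SO4 + 2 NaOH → Na2SO4 + 2 H2O
n(NaOH) = 0.02691 × 0.1457 = 3.921 × 10^-3 mol
From the 1:2 ratio, n(H2SO4) in the aliquot = 1/2 × 3.921 × 10^-3 = 1.960 × 10^-3 mol
[H2SO4]_dilute = 1.960 × 10^-3 / 0.01000 = 0.1960 mol/L
Dilution factor = 100.0 / 4.911 = 20.36
[H2SO4]_stock = 0.1960 × 20.36 = 3.992 mol/L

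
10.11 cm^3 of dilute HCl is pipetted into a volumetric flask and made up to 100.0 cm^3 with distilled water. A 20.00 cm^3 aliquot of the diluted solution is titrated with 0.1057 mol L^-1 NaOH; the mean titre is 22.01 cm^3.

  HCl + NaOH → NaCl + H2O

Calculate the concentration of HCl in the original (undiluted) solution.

1.151 mol/L

n(NaOH) = 0.02201 × 0.1057 = 2.326 × 10^-3 mol
n(HCl) in the aliquot = 2.326 × 10^-3 mol (1:1 ratio)
[HCl]_dilute = 2.326 × 10^-3 / 0.02000 = 0.1163 mol/L
Dilution factor = 100.0 / 10.11 = 9.891
[HCl]_stock = 0.1163 × 9.891 = 1.151 mol/L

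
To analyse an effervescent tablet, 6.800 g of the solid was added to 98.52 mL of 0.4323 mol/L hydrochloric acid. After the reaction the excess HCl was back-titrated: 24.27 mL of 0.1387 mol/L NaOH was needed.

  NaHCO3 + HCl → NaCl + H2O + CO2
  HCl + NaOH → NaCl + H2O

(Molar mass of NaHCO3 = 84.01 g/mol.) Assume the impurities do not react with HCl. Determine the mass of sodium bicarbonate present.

3.295 g

n(HCl) added = 0.09852 × 0.4323 = 0.04259 mol
n(NaOH) used in back-titration = 0.02427 × 0.1387 = 3.366 × 10^-3 mol
n(HCl) left over = 3.366 × 10^-3 mol (1:1 ratio)
n(HCl) consumed by analyte = 0.04259 − 3.366 × 10^-3 = 0.03922 mol
n(NaHCO3) = 0.03922 mol (1:1 ratio)
mass of NaHCO3 = 0.03922 × 84.01 = 3.295 g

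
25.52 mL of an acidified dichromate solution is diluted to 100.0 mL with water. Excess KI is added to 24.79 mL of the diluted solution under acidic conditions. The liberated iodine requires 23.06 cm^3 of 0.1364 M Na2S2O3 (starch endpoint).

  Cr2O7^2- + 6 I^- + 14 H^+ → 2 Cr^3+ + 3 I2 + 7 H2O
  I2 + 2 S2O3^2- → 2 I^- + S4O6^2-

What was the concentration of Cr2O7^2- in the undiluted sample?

0.08286 M

n(S2O3^2-) = 0.02306 × 0.1364 = 3.145 × 10^-3 mol
n(I2) = n(S2O3^2-)/2 = 1.573 × 10^-3 mol
From the 1:3 ratio, n(Cr2O7^2-) in the aliquot = 1/3 × 1.573 × 10^-3 = 5.242 × 10^-4 mol
[Cr2O7^2-]_dilute = 5.242 × 10^-4 / 0.02479 = 0.02115 mol/L
[Cr2O7^2-]_original = 0.02115 × 100.0/25.52 = 0.08286 mol/L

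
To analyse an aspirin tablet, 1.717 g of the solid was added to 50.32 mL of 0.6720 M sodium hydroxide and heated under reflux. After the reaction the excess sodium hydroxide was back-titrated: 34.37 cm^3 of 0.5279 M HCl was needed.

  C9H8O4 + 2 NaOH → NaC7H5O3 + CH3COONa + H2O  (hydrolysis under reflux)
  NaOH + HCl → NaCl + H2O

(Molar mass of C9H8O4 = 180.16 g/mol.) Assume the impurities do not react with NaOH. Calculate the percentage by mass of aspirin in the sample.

82.22 %

n(NaOH) added = 0.05032 × 0.6720 = 0.03382 mol
n(HCl) used in back-titration = 0.03437 × 0.5279 = 0.01814 mol
n(NaOH) left over = 0.01814 mol (1:1 ratio)
n(NaOH) consumed by analyte = 0.03382 − 0.01814 = 0.01567 mol
From the 1:2 ratio, n(C9H8O4) = 1/2 × 0.01567 = 7.836 × 10^-3 mol
mass of C9H8O4 = 7.836 × 10^-3 × 180.16 = 1.412 g
% C9H8O4 = 1.412 / 1.717 × 100 = 82.22 %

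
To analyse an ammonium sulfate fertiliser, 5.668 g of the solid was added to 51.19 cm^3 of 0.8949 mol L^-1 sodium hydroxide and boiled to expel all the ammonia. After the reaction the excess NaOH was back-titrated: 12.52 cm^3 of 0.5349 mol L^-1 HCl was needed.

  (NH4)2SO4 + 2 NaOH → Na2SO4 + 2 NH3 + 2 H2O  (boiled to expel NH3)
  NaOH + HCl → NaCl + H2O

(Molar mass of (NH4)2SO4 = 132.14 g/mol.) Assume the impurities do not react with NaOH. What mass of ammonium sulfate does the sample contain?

2.584 g

n(NaOH) added = 0.05119 × 0.8949 = 0.04581 mol
n(HCl) used in back-titration = 0.01252 × 0.5349 = 6.697 × 10^-3 mol
n(NaOH) left over = 6.697 × 10^-3 mol (1:1 ratio)
n(NaOH) consumed by analyte = 0.04581 − 6.697 × 10^-3 = 0.03911 mol
From the 1:2 ratio, n((NH4)2SO4) = 1/2 × 0.03911 = 0.01956 mol
mass of (NH4)2SO4 = 0.01956 × 132.14 = 2.584 g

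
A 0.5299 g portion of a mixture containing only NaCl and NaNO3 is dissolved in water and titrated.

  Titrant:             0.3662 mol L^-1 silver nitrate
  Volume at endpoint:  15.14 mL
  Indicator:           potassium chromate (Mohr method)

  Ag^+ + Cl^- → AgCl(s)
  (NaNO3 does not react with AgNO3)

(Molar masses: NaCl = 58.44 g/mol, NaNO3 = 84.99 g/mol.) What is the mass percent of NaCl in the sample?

n(AgNO3) = 0.01514 × 0.3662 = 5.544 × 10^-3 mol
Let x = n(NaCl), y = n(NaNO3).
Titrant: 1x = 5.544 × 10^-3;  mass: 58.44x + 84.99y = 0.5299
Solving, x = 5.544 × 10^-3 mol, y = 2.423 × 10^-3 mol
mass of NaCl = 5.544 × 10^-3 × 58.44 = 0.3240 g
% NaCl = 0.3240 / 0.5299 × 100 = 61.14 %

61.14 %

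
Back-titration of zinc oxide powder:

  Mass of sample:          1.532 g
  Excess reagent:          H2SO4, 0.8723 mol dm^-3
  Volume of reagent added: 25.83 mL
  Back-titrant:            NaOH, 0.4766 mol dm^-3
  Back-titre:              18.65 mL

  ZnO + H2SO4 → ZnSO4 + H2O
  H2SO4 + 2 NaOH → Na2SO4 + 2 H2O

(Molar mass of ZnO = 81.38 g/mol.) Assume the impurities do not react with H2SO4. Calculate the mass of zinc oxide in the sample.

1.472 g

n(H2SO4) added = 0.02583 × 0.8723 = 0.02253 mol
n(NaOH) used in back-titration = 0.01865 × 0.4766 = 8.889 × 10^-3 mol
From the 1:2 ratio, n(H2SO4) left over = 1/2 × 8.889 × 10^-3 = 4.444 × 10^-3 mol
n(H2SO4) consumed by analyte = 0.02253 − 4.444 × 10^-3 = 0.01809 mol
n(ZnO) = 0.01809 mol (1:1 ratio)
mass of ZnO = 0.01809 × 81.38 = 1.472 g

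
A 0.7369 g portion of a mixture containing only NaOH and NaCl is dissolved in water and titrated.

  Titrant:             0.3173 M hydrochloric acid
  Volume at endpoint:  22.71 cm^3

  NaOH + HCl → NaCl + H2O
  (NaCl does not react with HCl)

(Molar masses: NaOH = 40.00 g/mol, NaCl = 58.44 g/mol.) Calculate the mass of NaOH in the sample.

0.2882 g

n(HCl) = 0.02271 × 0.3173 = 7.206 × 10^-3 mol
Let x = n(NaOH), y = n(NaCl).
Titrant: 1x = 7.206 × 10^-3;  mass: 40.00x + 58.44y = 0.7369
Solving, x = 7.206 × 10^-3 mol, y = 7.677 × 10^-3 mol
mass of NaOH = 7.206 × 10^-3 × 40.00 = 0.2882 g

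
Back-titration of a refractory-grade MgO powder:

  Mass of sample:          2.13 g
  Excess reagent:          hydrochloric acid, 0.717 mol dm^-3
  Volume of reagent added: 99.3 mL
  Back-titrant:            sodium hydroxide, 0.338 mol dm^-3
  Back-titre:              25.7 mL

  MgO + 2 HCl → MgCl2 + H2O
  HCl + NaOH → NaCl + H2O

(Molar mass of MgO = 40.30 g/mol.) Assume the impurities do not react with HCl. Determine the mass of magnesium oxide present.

1.26 g

n(HCl) added = 0.0993 × 0.717 = 0.0712 mol
n(NaOH) used in back-titration = 0.0257 × 0.338 = 8.69 × 10^-3 mol
n(HCl) left over = 8.69 × 10^-3 mol (1:1 ratio)
n(HCl) consumed by analyte = 0.0712 − 8.69 × 10^-3 = 0.0625 mol
From the 1:2 ratio, n(MgO) = 1/2 × 0.0625 = 0.0313 mol
mass of MgO = 0.0313 × 40.30 = 1.26 g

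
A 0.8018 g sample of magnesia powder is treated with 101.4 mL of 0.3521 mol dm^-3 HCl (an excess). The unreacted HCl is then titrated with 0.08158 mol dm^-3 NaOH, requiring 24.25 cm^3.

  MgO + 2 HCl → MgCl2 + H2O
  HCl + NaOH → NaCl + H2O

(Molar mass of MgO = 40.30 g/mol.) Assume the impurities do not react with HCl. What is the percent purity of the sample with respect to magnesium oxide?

n(HCl) added = 0.1014 × 0.3521 = 0.03570 mol
n(NaOH) used in back-titration = 0.02425 × 0.08158 = 1.978 × 10^-3 mol
n(HCl) left over = 1.978 × 10^-3 mol (1:1 ratio)
n(HCl) consumed by analyte = 0.03570 − 1.978 × 10^-3 = 0.03372 mol
From the 1:2 ratio, n(MgO) = 1/2 × 0.03372 = 0.01686 mol
mass of MgO = 0.01686 × 40.30 = 0.6796 g
% MgO = 0.6796 / 0.8018 × 100 = 84.75 %

84.75 %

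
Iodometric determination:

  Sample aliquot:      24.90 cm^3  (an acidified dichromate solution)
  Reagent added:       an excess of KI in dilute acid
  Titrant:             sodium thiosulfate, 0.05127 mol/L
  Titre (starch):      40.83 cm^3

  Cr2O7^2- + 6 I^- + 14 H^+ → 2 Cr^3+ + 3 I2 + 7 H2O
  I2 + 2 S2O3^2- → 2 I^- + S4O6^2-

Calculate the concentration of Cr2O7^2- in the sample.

n(S2O3^2-) = 0.04083 × 0.05127 = 2.093 × 10^-3 mol
n(I2) = n(S2O3^2-)/2 = 1.047 × 10^-3 mol
From the 1:3 ratio, n(Cr2O7^2-) in the aliquot = 1/3 × 1.047 × 10^-3 = 3.489 × 10^-4 mol
[Cr2O7^2-] = 3.489 × 10^-4 / 0.02490 = 0.01401 mol/L

0.01401 mol/L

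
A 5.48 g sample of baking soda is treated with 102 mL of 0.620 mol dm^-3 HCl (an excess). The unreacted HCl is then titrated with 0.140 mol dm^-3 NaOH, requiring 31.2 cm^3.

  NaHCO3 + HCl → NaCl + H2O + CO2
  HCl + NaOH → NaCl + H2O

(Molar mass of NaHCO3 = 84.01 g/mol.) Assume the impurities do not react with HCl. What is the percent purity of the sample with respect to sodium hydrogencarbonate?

90.3 %

n(HCl) added = 0.102 × 0.620 = 0.0632 mol
n(NaOH) used in back-titration = 0.0312 × 0.140 = 4.37 × 10^-3 mol
n(HCl) left over = 4.37 × 10^-3 mol (1:1 ratio)
n(HCl) consumed by analyte = 0.0632 − 4.37 × 10^-3 = 0.0589 mol
n(NaHCO3) = 0.0589 mol (1:1 ratio)
mass of NaHCO3 = 0.0589 × 84.01 = 4.95 g
% NaHCO3 = 4.95 / 5.48 × 100 = 90.3 %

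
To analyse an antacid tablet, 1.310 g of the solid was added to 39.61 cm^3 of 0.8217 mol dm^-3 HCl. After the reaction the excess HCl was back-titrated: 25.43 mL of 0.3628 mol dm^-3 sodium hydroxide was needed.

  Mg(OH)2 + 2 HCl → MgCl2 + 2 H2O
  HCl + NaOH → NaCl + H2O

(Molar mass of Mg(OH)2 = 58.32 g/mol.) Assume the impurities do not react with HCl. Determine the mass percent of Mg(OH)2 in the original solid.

n(HCl) added = 0.03961 × 0.8217 = 0.03255 mol
n(NaOH) used in back-titration = 0.02543 × 0.3628 = 9.226 × 10^-3 mol
n(HCl) left over = 9.226 × 10^-3 mol (1:1 ratio)
n(HCl) consumed by analyte = 0.03255 − 9.226 × 10^-3 = 0.02332 mol
From the 1:2 ratio, n(Mg(OH)2) = 1/2 × 0.02332 = 0.01166 mol
mass of Mg(OH)2 = 0.01166 × 58.32 = 0.6801 g
% Mg(OH)2 = 0.6801 / 1.310 × 100 = 51.91 %

51.91 %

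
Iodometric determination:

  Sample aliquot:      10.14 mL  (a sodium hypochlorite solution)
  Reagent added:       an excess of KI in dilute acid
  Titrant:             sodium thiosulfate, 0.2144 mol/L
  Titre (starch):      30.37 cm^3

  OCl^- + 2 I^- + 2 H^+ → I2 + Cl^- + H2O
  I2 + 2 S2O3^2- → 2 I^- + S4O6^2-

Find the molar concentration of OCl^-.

0.3211 mol/L

n(S2O3^2-) = 0.03037 × 0.2144 = 6.511 × 10^-3 mol
n(I2) = n(S2O3^2-)/2 = 3.256 × 10^-3 mol
n(OCl^-) in the aliquot = 3.256 × 10^-3 mol (1:1 ratio)
[OCl^-] = 3.256 × 10^-3 / 0.01014 = 0.3211 mol/L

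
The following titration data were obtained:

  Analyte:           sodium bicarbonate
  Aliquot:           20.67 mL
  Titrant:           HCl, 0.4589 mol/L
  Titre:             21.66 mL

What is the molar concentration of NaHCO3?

NaHCO3 + HCl → NaCl + H2O + CO2
n(HCl) = 0.02166 L × 0.4589 mol/L = 9.940 × 10^-3 mol
n(NaHCO3) = 9.940 × 10^-3 mol (1:1 mole ratio)
[NaHCO3] = 9.940 × 10^-3 mol / 0.02067 L = 0.4809 mol/L

0.4809 mol/L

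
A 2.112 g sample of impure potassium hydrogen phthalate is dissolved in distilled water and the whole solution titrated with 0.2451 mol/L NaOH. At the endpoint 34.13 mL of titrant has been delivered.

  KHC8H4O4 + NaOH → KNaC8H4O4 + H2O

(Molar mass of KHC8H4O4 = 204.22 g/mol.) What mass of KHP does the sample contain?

n(NaOH) = 0.03413 L × 0.2451 mol/L = 8.365 × 10^-3 mol
n(KHC8H4O4) = 8.365 × 10^-3 mol (1:1 ratio)
mass of KHC8H4O4 = 8.365 × 10^-3 × 204.22 g/mol = 1.708 g

1.708 g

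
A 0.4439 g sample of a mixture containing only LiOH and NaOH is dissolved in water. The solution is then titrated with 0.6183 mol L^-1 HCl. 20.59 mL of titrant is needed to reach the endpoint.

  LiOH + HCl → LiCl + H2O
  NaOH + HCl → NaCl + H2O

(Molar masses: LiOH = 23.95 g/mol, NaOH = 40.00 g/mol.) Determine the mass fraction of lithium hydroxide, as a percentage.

21.96 %

n(HCl) = 0.02059 × 0.6183 = 0.01273 mol
Let x = n(LiOH), y = n(NaOH).
Titrant: 1x + 1y = 0.01273;  mass: 23.95x + 40.00y = 0.4439
Solving, x = 4.071 × 10^-3 mol, y = 8.660 × 10^-3 mol
mass of LiOH = 4.071 × 10^-3 × 23.95 = 0.09749 g
% LiOH = 0.09749 / 0.4439 × 100 = 21.96 %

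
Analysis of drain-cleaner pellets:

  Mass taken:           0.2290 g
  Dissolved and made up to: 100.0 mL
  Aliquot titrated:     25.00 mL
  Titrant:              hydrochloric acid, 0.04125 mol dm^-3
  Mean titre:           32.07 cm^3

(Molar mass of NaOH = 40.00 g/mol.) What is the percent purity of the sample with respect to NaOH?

92.43 %

NaOH + HCl → NaCl + H2O
n(HCl) per titration = 0.03207 × 0.04125 = 1.323 × 10^-3 mol
n(NaOH) in each aliquot = 1.323 × 10^-3 mol (1:1 ratio)
n(NaOH) in the whole flask = 1.323 × 10^-3 × 100.0/25.00 = 5.292 × 10^-3 mol
mass of NaOH = 5.292 × 10^-3 × 40.00 = 0.2117 g
% NaOH = 0.2117 / 0.2290 × 100 = 92.43 %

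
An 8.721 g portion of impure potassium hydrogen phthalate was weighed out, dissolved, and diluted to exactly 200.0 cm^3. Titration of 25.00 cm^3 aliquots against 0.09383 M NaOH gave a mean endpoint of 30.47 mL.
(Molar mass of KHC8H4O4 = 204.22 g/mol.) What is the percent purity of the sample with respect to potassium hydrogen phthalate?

KHC8H4O4 + NaOH → KNaC8H4O4 + H2O
n(NaOH) per titration = 0.03047 × 0.09383 = 2.859 × 10^-3 mol
n(KHC8H4O4) in each aliquot = 2.859 × 10^-3 mol (1:1 ratio)
n(KHC8H4O4) in the whole flask = 2.859 × 10^-3 × 200.0/25.00 = 0.02287 mol
mass of KHC8H4O4 = 0.02287 × 204.22 = 4.671 g
% KHC8H4O4 = 4.671 / 8.721 × 100 = 53.56 %

53.56 %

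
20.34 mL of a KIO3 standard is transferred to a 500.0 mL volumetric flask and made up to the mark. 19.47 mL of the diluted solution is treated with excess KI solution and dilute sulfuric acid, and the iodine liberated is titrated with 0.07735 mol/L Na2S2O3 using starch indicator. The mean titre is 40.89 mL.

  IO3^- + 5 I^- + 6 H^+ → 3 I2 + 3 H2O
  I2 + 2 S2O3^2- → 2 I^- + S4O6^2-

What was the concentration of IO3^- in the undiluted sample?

0.6655 mol/L

n(S2O3^2-) = 0.04089 × 0.07735 = 3.163 × 10^-3 mol
n(I2) = n(S2O3^2-)/2 = 1.581 × 10^-3 mol
From the 1:3 ratio, n(IO3^-) in the aliquot = 1/3 × 1.581 × 10^-3 = 5.271 × 10^-4 mol
[IO3^-]_dilute = 5.271 × 10^-4 / 0.01947 = 0.02707 mol/L
[IO3^-]_original = 0.02707 × 500.0/20.34 = 0.6655 mol/L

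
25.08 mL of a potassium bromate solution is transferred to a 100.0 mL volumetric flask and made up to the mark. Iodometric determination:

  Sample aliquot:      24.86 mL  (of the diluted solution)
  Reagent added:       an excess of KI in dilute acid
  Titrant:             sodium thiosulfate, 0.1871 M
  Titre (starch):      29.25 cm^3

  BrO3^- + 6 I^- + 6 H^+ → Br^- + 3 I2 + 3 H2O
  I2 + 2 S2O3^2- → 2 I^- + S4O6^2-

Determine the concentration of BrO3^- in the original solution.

n(S2O3^2-) = 0.02925 × 0.1871 = 5.473 × 10^-3 mol
n(I2) = n(S2O3^2-)/2 = 2.736 × 10^-3 mol
From the 1:3 ratio, n(BrO3^-) in the aliquot = 1/3 × 2.736 × 10^-3 = 9.121 × 10^-4 mol
[BrO3^-]_dilute = 9.121 × 10^-4 / 0.02486 = 0.03669 mol/L
[BrO3^-]_original = 0.03669 × 100.0/25.08 = 0.1463 mol/L

0.1463 M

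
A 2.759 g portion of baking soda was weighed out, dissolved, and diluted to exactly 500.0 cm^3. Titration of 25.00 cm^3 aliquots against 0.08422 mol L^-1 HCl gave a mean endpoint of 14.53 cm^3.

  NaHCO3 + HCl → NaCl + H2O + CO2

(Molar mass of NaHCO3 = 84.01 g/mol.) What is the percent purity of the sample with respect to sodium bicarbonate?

n(HCl) per titration = 0.01453 × 0.08422 = 1.224 × 10^-3 mol
n(NaHCO3) in each aliquot = 1.224 × 10^-3 mol (1:1 ratio)
n(NaHCO3) in the whole flask = 1.224 × 10^-3 × 500.0/25.00 = 0.02447 mol
mass of NaHCO3 = 0.02447 × 84.01 = 2.056 g
% NaHCO3 = 2.056 / 2.759 × 100 = 74.52 %

74.52 %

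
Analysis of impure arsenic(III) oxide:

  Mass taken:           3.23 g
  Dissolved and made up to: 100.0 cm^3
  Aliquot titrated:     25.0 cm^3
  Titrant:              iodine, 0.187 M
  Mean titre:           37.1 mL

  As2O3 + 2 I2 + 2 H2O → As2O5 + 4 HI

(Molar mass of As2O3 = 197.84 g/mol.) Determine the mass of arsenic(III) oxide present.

n(I2) per titration = 0.0371 × 0.187 = 6.94 × 10^-3 mol
From the 1:2 ratio, n(As2O3) in each aliquot = 1/2 × 6.94 × 10^-3 = 3.47 × 10^-3 mol
n(As2O3) in the whole flask = 3.47 × 10^-3 × 100.0/25.0 = 0.0139 mol
mass of As2O3 = 0.0139 × 197.84 = 2.75 g

2.75 g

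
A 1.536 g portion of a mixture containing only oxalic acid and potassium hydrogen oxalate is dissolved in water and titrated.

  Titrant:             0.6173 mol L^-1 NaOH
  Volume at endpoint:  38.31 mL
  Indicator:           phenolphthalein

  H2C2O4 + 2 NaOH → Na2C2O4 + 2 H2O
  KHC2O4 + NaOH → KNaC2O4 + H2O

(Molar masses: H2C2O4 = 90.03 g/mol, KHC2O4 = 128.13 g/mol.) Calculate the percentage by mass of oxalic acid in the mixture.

n(NaOH) = 0.03831 × 0.6173 = 0.02365 mol
Let x = n(H2C2O4), y = n(KHC2O4).
Titrant: 2x + 1y = 0.02365;  mass: 90.03x + 128.13y = 1.536
Solving, x = 8.988 × 10^-3 mol, y = 5.672 × 10^-3 mol
mass of H2C2O4 = 8.988 × 10^-3 × 90.03 = 0.8092 g
% H2C2O4 = 0.8092 / 1.536 × 100 = 52.68 %

52.68 %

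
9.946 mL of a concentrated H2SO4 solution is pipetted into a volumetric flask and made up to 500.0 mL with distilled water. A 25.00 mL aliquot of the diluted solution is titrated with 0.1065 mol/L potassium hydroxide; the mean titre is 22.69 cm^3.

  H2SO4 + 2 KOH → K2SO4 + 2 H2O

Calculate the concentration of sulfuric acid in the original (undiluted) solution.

2.430 mol/L

n(KOH) = 0.02269 × 0.1065 = 2.416 × 10^-3 mol
From the 1:2 ratio, n(H2SO4) in the aliquot = 1/2 × 2.416 × 10^-3 = 1.208 × 10^-3 mol
[H2SO4]_dilute = 1.208 × 10^-3 / 0.02500 = 0.04833 mol/L
Dilution factor = 500.0 / 9.946 = 50.27
[H2SO4]_stock = 0.04833 × 50.27 = 2.430 mol/L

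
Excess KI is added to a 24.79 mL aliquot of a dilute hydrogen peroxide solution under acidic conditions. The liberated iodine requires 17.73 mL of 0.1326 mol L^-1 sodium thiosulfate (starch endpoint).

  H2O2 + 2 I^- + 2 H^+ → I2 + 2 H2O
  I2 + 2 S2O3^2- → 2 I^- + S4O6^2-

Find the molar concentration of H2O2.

0.04742 mol/L

n(S2O3^2-) = 0.01773 × 0.1326 = 2.351 × 10^-3 mol
n(I2) = n(S2O3^2-)/2 = 1.175 × 10^-3 mol
n(H2O2) in the aliquot = 1.175 × 10^-3 mol (1:1 ratio)
[H2O2] = 1.175 × 10^-3 / 0.02479 = 0.04742 mol/L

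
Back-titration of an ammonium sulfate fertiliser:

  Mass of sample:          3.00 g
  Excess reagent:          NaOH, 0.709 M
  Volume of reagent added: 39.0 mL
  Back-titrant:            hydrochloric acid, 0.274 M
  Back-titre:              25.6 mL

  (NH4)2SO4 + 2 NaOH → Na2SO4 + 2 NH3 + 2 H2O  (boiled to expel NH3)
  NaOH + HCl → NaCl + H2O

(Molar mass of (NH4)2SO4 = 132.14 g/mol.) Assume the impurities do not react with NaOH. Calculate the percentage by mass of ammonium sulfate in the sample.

45.4 %

n(NaOH) added = 0.0390 × 0.709 = 0.0277 mol
n(HCl) used in back-titration = 0.0256 × 0.274 = 7.01 × 10^-3 mol
n(NaOH) left over = 7.01 × 10^-3 mol (1:1 ratio)
n(NaOH) consumed by analyte = 0.0277 − 7.01 × 10^-3 = 0.0206 mol
From the 1:2 ratio, n((NH4)2SO4) = 1/2 × 0.0206 = 0.0103 mol
mass of (NH4)2SO4 = 0.0103 × 132.14 = 1.36 g
% (NH4)2SO4 = 1.36 / 3.00 × 100 = 45.4 %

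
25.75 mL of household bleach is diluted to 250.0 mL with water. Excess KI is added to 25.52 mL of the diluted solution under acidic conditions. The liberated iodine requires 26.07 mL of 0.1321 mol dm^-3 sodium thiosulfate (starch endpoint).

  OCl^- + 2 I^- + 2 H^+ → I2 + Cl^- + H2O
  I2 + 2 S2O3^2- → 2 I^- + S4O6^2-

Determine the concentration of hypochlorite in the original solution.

0.6551 mol/L

n(S2O3^2-) = 0.02607 × 0.1321 = 3.444 × 10^-3 mol
n(I2) = n(S2O3^2-)/2 = 1.722 × 10^-3 mol
n(OCl^-) in the aliquot = 1.722 × 10^-3 mol (1:1 ratio)
[OCl^-]_dilute = 1.722 × 10^-3 / 0.02552 = 0.06747 mol/L
[OCl^-]_original = 0.06747 × 250.0/25.75 = 0.6551 mol/L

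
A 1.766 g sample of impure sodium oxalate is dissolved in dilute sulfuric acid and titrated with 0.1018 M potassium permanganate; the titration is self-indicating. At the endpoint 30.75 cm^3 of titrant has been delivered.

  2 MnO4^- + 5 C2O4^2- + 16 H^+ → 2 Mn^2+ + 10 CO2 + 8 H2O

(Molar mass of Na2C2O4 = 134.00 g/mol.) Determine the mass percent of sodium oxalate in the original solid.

n(KMnO4) = 0.03075 L × 0.1018 mol/L = 3.130 × 10^-3 mol
From the 5:2 ratio, n(Na2C2O4) = 5/2 × 3.130 × 10^-3 = 7.826 × 10^-3 mol
mass of Na2C2O4 = 7.826 × 10^-3 × 134.00 g/mol = 1.049 g
% Na2C2O4 = 1.049 / 1.766 × 100 = 59.38 %

59.38 %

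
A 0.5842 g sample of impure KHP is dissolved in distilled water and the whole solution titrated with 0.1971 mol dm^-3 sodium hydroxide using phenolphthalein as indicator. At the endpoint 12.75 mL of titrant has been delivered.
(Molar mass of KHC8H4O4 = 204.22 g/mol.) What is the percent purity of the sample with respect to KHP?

KHC8H4O4 + NaOH → KNaC8H4O4 + H2O
n(NaOH) = 0.01275 L × 0.1971 mol/L = 2.513 × 10^-3 mol
n(KHC8H4O4) = 2.513 × 10^-3 mol (1:1 ratio)
mass of KHC8H4O4 = 2.513 × 10^-3 × 204.22 g/mol = 0.5132 g
% KHC8H4O4 = 0.5132 / 0.5842 × 100 = 87.85 %

87.85 %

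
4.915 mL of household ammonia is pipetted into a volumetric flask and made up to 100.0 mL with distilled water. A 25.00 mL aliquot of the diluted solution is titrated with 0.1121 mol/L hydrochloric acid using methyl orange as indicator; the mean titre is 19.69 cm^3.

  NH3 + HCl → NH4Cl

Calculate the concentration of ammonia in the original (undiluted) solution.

1.796 mol/L

n(HCl) = 0.01969 × 0.1121 = 2.207 × 10^-3 mol
n(NH3) in the aliquot = 2.207 × 10^-3 mol (1:1 ratio)
[NH3]_dilute = 2.207 × 10^-3 / 0.02500 = 0.08829 mol/L
Dilution factor = 100.0 / 4.915 = 20.35
[NH3]_stock = 0.08829 × 20.35 = 1.796 mol/L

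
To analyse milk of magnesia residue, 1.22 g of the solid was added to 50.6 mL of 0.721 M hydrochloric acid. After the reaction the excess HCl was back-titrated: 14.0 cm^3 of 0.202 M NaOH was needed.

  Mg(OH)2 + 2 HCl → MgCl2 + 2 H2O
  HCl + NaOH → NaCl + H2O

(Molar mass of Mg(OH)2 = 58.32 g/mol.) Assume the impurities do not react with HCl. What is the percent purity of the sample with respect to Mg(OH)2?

n(HCl) added = 0.0506 × 0.721 = 0.0365 mol
n(NaOH) used in back-titration = 0.0140 × 0.202 = 2.83 × 10^-3 mol
n(HCl) left over = 2.83 × 10^-3 mol (1:1 ratio)
n(HCl) consumed by analyte = 0.0365 − 2.83 × 10^-3 = 0.0337 mol
From the 1:2 ratio, n(Mg(OH)2) = 1/2 × 0.0337 = 0.0168 mol
mass of Mg(OH)2 = 0.0168 × 58.32 = 0.981 g
% Mg(OH)2 = 0.981 / 1.22 × 100 = 80.4 %

80.4 %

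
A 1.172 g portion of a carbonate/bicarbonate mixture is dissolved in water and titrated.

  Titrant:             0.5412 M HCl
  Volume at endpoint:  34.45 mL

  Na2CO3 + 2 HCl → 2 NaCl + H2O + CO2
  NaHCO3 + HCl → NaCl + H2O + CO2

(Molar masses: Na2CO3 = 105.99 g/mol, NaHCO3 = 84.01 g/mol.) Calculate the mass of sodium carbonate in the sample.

0.6738 g

n(HCl) = 0.03445 × 0.5412 = 0.01864 mol
Let x = n(Na2CO3), y = n(NaHCO3).
Titrant: 2x + 1y = 0.01864;  mass: 105.99x + 84.01y = 1.172
Solving, x = 6.357 × 10^-3 mol, y = 5.931 × 10^-3 mol
mass of Na2CO3 = 6.357 × 10^-3 × 105.99 = 0.6738 g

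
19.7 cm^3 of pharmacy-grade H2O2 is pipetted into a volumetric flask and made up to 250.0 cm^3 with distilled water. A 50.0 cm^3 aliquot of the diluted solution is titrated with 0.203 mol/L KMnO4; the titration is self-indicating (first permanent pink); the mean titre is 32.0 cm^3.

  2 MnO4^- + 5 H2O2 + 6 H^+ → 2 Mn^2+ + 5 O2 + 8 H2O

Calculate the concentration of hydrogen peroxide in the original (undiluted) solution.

4.12 mol/L

n(KMnO4) = 0.0320 × 0.203 = 6.50 × 10^-3 mol
From the 5:2 ratio, n(H2O2) in the aliquot = 5/2 × 6.50 × 10^-3 = 0.0162 mol
[H2O2]_dilute = 0.0162 / 0.0500 = 0.325 mol/L
Dilution factor = 250.0 / 19.7 = 12.69
[H2O2]_stock = 0.325 × 12.69 = 4.12 mol/L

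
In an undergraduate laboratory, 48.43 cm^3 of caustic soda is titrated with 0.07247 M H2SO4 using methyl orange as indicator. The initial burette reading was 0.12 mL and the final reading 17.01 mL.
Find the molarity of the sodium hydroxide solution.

2 NaOH + H2SO4 → Na2SO4 + 2 H2O
n(H2SO4) = 0.01689 L × 0.07247 mol/L = 1.224 × 10^-3 mol
From the 2:1 mole ratio, n(NaOH) = 2/1 × 1.224 × 10^-3 = 2.448 × 10^-3 mol
[NaOH] = 2.448 × 10^-3 mol / 0.04843 L = 0.05055 mol/L

0.05055 M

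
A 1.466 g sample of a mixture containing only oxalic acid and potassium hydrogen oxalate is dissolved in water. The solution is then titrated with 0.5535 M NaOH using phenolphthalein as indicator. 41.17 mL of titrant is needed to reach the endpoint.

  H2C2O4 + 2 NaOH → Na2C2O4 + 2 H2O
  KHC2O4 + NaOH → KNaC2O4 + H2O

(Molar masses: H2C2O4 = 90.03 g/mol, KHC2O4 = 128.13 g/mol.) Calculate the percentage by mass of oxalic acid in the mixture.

53.71 %

n(NaOH) = 0.04117 × 0.5535 = 0.02279 mol
Let x = n(H2C2O4), y = n(KHC2O4).
Titrant: 2x + 1y = 0.02279;  mass: 90.03x + 128.13y = 1.466
Solving, x = 8.746 × 10^-3 mol, y = 5.296 × 10^-3 mol
mass of H2C2O4 = 8.746 × 10^-3 × 90.03 = 0.7874 g
% H2C2O4 = 0.7874 / 1.466 × 100 = 53.71 %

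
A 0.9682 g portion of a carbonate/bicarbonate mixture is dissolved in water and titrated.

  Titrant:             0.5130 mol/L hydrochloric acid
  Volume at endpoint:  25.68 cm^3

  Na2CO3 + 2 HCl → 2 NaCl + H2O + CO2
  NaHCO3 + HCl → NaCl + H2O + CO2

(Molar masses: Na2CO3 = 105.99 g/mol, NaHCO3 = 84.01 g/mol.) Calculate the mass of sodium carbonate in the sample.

0.2367 g

n(HCl) = 0.02568 × 0.5130 = 0.01317 mol
Let x = n(Na2CO3), y = n(NaHCO3).
Titrant: 2x + 1y = 0.01317;  mass: 105.99x + 84.01y = 0.9682
Solving, x = 2.233 × 10^-3 mol, y = 8.707 × 10^-3 mol
mass of Na2CO3 = 2.233 × 10^-3 × 105.99 = 0.2367 g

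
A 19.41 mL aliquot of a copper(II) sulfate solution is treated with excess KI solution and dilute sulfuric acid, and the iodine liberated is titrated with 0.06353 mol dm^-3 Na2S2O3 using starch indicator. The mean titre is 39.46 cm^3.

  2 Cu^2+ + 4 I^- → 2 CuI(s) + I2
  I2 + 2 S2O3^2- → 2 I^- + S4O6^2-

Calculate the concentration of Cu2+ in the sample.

0.1292 mol/L

n(S2O3^2-) = 0.03946 × 0.06353 = 2.507 × 10^-3 mol
n(I2) = n(S2O3^2-)/2 = 1.253 × 10^-3 mol
From the 2:1 ratio, n(Cu2+) in the aliquot = 2/1 × 1.253 × 10^-3 = 2.507 × 10^-3 mol
[Cu2+] = 2.507 × 10^-3 / 0.01941 = 0.1292 mol/L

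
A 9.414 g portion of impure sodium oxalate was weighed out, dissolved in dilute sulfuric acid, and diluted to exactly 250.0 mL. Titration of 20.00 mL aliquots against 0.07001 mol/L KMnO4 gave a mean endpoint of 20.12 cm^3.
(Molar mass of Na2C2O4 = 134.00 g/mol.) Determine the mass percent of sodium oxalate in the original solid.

62.66 %

2 MnO4^- + 5 C2O4^2- + 16 H^+ → 2 Mn^2+ + 10 CO2 + 8 H2O
n(KMnO4) per titration = 0.02012 × 0.07001 = 1.409 × 10^-3 mol
From the 5:2 ratio, n(Na2C2O4) in each aliquot = 5/2 × 1.409 × 10^-3 = 3.522 × 10^-3 mol
n(Na2C2O4) in the whole flask = 3.522 × 10^-3 × 250.0/20.00 = 0.04402 mol
mass of Na2C2O4 = 0.04402 × 134.00 = 5.899 g
% Na2C2O4 = 5.899 / 9.414 × 100 = 62.66 %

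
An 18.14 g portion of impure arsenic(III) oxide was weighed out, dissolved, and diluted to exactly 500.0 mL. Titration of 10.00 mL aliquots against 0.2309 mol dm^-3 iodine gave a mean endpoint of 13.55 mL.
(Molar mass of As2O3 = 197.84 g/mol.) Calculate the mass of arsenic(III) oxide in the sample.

15.47 g

As2O3 + 2 I2 + 2 H2O → As2O5 + 4 HI
n(I2) per titration = 0.01355 × 0.2309 = 3.129 × 10^-3 mol
From the 1:2 ratio, n(As2O3) in each aliquot = 1/2 × 3.129 × 10^-3 = 1.564 × 10^-3 mol
n(As2O3) in the whole flask = 1.564 × 10^-3 × 500.0/10.00 = 0.07822 mol
mass of As2O3 = 0.07822 × 197.84 = 15.47 g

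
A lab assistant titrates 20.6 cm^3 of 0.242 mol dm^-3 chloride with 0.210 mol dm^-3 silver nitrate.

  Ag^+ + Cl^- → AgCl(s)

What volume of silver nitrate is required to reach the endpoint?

n(Cl-) = 0.0206 L × 0.242 mol/L = 4.99 × 10^-3 mol
n(AgNO3) = 4.99 × 10^-3 mol (1:1 stoichiometry)
V(AgNO3) = 4.99 × 10^-3 mol / 0.210 mol/L = 0.0237 L = 23.7 mL

23.7 mL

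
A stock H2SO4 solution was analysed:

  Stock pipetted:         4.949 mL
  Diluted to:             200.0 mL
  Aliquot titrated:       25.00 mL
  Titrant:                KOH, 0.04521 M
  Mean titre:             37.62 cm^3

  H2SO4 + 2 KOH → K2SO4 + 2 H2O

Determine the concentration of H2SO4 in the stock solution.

1.375 M

n(KOH) = 0.03762 × 0.04521 = 1.701 × 10^-3 mol
From the 1:2 ratio, n(H2SO4) in the aliquot = 1/2 × 1.701 × 10^-3 = 8.504 × 10^-4 mol
[H2SO4]_dilute = 8.504 × 10^-4 / 0.02500 = 0.03402 mol/L
Dilution factor = 200.0 / 4.949 = 40.41
[H2SO4]_stock = 0.03402 × 40.41 = 1.375 mol/L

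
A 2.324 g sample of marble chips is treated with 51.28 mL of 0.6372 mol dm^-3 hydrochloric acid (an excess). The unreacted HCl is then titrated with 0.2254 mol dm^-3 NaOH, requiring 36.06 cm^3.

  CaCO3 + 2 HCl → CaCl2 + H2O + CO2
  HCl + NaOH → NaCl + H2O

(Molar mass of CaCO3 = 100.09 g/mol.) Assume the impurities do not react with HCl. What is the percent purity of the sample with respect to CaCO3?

52.86 %

n(HCl) added = 0.05128 × 0.6372 = 0.03268 mol
n(NaOH) used in back-titration = 0.03606 × 0.2254 = 8.128 × 10^-3 mol
n(HCl) left over = 8.128 × 10^-3 mol (1:1 ratio)
n(HCl) consumed by analyte = 0.03268 − 8.128 × 10^-3 = 0.02455 mol
From the 1:2 ratio, n(CaCO3) = 1/2 × 0.02455 = 0.01227 mol
mass of CaCO3 = 0.01227 × 100.09 = 1.228 g
% CaCO3 = 1.228 / 2.324 × 100 = 52.86 %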